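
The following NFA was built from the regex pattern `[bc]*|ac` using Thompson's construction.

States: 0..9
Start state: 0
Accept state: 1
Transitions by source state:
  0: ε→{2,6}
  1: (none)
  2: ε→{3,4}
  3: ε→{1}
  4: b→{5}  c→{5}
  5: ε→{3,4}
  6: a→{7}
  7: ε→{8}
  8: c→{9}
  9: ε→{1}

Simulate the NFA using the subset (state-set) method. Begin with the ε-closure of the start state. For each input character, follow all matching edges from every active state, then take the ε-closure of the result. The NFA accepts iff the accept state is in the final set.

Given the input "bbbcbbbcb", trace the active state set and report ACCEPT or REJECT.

initial (ε-close {0}): {0,1,2,3,4,6}
'b' @ 1: {1,3,4,5}  (accept∈set)
'b' @ 2: {1,3,4,5}  (accept∈set)
'b' @ 3: {1,3,4,5}  (accept∈set)
'c' @ 4: {1,3,4,5}  (accept∈set)
'b' @ 5: {1,3,4,5}  (accept∈set)
'b' @ 6: {1,3,4,5}  (accept∈set)
'b' @ 7: {1,3,4,5}  (accept∈set)
'c' @ 8: {1,3,4,5}  (accept∈set)
'b' @ 9: {1,3,4,5}  (accept∈set)
after full input: {1,3,4,5}  (accept=1 in)

Answer: ACCEPT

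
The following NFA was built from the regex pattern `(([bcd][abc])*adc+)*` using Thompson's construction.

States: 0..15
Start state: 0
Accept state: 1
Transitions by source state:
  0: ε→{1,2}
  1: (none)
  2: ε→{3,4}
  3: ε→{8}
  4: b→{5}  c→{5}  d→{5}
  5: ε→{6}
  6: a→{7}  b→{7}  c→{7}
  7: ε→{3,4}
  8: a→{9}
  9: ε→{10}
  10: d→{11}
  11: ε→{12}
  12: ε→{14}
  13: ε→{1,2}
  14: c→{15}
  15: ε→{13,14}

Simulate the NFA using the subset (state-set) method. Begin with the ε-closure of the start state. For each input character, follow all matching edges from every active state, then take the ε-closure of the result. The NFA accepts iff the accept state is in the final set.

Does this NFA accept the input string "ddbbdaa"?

S₀ = ε-closure({0}) = {0,1,2,3,4,8}
'd' @ 1: {5,6}
'd' @ 2: {}  — no active states
rest 'bbdaa' ignored (set empty)
after full input: {}  (accept=1 not in)

Answer: REJECT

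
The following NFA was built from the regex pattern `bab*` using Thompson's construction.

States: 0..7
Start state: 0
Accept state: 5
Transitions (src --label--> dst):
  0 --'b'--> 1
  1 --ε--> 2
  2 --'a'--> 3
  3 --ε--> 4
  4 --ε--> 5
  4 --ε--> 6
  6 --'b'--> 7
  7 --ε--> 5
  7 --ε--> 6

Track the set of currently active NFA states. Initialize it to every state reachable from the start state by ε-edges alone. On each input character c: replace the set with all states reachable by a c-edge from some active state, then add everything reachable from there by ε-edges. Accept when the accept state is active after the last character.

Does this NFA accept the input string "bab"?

Answer: ACCEPT

Derivation:
S₀ = ε-closure({0}) = {0}
'b' @ 1: {1,2}
'a' @ 2: {3,4,5,6}  ✓accept
'b' @ 3: {5,6,7}  ✓accept
final: {5,6,7}; accept 5 in set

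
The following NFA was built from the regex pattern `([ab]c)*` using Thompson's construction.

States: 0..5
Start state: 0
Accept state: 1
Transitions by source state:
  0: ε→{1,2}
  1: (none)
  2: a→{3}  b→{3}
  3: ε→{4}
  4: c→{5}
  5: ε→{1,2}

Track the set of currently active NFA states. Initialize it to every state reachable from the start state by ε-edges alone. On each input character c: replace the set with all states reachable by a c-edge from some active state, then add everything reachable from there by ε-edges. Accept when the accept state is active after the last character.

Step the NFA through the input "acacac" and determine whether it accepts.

Answer: ACCEPT

Steps:
initial (ε-close {0}): {0,1,2}
'a' @ 1: {3,4}
'c' @ 2: {1,2,5}  ✓accept
'a' @ 3: {3,4}
'c' @ 4: {1,2,5}  ✓accept
'a' @ 5: {3,4}
'c' @ 6: {1,2,5}  ✓accept
after full input: {1,2,5}  (accept=1 in)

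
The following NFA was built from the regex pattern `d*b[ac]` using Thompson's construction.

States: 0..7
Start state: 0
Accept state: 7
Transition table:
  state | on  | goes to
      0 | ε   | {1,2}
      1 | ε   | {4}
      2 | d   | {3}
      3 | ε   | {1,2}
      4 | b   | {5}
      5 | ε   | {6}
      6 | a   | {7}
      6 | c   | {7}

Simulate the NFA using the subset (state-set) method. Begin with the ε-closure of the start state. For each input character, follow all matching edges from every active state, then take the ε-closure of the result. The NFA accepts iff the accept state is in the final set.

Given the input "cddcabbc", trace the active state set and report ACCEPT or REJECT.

S₀ = ε-closure({0}) = {0,1,2,4}
'c' @ 1: {}  — dead — no transitions
rest 'ddcabbc' ignored (set empty)
end set {} — state 7 not in

Answer: REJECT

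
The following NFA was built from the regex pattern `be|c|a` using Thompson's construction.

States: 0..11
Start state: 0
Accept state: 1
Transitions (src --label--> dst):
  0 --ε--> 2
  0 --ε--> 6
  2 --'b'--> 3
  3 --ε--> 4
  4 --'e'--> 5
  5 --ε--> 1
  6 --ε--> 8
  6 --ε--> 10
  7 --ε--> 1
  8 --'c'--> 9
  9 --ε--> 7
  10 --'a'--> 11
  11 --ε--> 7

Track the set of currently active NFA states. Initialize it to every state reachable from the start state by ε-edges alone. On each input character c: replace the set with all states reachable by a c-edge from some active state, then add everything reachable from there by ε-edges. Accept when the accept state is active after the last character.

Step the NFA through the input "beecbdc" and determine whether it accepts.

Answer: REJECT

Trace:
initial (ε-close {0}): {0,2,6,8,10}
'b' @ 1: {3,4}
'e' @ 2: {1,5}  ✓accept
'e' @ 3: {}  — dead — no transitions
rest 'cbdc' ignored (set empty)
end set {} — state 1 not in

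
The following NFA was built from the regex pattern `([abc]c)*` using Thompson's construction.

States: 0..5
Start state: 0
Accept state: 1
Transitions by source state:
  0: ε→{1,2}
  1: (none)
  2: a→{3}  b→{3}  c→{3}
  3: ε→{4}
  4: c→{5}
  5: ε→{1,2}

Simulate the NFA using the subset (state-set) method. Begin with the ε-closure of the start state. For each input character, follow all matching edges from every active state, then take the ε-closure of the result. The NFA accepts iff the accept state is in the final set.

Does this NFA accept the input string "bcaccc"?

start: ε-closure({0}) = {0,1,2}
'b' @ 1: {3,4}
'c' @ 2: {1,2,5}  ✓accept
'a' @ 3: {3,4}
'c' @ 4: {1,2,5}  ✓accept
'c' @ 5: {3,4}
'c' @ 6: {1,2,5}  ✓accept
final: {1,2,5}; accept 1 in set

Answer: ACCEPT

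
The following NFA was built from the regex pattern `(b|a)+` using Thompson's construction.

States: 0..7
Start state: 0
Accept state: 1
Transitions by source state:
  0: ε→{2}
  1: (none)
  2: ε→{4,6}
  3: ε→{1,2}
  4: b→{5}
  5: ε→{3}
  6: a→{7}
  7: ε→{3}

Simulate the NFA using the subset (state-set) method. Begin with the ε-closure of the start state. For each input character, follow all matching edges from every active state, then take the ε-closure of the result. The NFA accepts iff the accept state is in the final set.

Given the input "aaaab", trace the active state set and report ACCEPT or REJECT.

Answer: ACCEPT

Steps:
S₀ = ε-closure({0}) = {0,2,4,6}
'a' @ 1: {1,2,3,4,6,7}  ✓accept
'a' @ 2: {1,2,3,4,6,7}  ✓accept
'a' @ 3: {1,2,3,4,6,7}  ✓accept
'a' @ 4: {1,2,3,4,6,7}  ✓accept
'b' @ 5: {1,2,3,4,5,6}  ✓accept
end set {1,2,3,4,5,6} — state 1 in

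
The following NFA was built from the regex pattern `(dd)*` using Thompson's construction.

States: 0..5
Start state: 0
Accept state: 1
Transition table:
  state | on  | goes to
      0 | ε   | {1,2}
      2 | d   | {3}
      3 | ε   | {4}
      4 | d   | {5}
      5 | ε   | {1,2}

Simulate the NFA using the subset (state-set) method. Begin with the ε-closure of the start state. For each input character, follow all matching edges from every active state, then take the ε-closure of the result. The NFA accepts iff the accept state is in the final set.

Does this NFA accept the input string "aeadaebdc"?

Answer: REJECT

Derivation:
start: ε-closure({0}) = {0,1,2}
'a' @ 1: {}  — no active states
rest 'eadaebdc' ignored (set empty)
end set {} — state 1 not in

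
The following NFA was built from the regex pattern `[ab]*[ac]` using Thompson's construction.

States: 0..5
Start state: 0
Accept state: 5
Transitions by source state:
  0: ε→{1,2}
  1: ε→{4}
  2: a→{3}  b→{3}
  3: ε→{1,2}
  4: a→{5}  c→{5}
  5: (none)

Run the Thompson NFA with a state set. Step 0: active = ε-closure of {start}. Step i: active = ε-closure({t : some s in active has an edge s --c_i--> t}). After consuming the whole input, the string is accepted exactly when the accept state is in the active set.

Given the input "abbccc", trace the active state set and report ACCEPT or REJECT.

Answer: REJECT

Trace:
S₀ = ε-closure({0}) = {0,1,2,4}
'a' @ 1: {1,2,3,4,5}  ✓accept
'b' @ 2: {1,2,3,4}
'b' @ 3: {1,2,3,4}
'c' @ 4: {5}  ✓accept
'c' @ 5: {}  — dead — no transitions
rest 'c' ignored (set empty)
after full input: {}  (accept=5 not in)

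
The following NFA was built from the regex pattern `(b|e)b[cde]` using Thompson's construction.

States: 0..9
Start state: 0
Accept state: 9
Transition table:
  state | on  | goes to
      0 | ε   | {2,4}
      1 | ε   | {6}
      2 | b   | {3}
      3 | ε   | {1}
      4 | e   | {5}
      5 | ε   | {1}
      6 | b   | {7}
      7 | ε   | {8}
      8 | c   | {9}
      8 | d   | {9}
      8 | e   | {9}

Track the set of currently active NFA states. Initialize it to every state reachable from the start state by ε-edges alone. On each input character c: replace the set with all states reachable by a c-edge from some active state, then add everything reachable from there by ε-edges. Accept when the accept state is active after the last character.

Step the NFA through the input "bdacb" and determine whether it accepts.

Answer: REJECT

Derivation:
S₀ = ε-closure({0}) = {0,2,4}
'b' @ 1: {1,3,6}
'd' @ 2: {}  — state set empty
rest 'acb' ignored (set empty)
after full input: {}  (accept=9 not in)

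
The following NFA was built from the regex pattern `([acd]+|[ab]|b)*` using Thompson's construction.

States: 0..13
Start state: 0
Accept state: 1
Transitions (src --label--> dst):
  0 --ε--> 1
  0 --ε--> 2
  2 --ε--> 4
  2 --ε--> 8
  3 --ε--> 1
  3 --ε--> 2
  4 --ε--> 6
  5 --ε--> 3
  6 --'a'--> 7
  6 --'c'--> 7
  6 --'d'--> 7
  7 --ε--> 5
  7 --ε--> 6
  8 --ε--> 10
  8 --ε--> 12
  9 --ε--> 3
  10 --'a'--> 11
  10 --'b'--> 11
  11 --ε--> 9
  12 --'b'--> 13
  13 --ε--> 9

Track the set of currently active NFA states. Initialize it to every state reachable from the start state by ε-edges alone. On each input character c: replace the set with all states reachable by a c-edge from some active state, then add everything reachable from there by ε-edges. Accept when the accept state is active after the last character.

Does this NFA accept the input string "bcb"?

initial (ε-close {0}): {0,1,2,4,6,8,10,12}
'b' @ 1: {1,2,3,4,6,8,9,10,11,12,13}  (accept∈set)
'c' @ 2: {1,2,3,4,5,6,7,8,10,12}  (accept∈set)
'b' @ 3: {1,2,3,4,6,8,9,10,11,12,13}  (accept∈set)
after full input: {1,2,3,4,6,8,9,10,11,12,13}  (accept=1 in)

Answer: ACCEPT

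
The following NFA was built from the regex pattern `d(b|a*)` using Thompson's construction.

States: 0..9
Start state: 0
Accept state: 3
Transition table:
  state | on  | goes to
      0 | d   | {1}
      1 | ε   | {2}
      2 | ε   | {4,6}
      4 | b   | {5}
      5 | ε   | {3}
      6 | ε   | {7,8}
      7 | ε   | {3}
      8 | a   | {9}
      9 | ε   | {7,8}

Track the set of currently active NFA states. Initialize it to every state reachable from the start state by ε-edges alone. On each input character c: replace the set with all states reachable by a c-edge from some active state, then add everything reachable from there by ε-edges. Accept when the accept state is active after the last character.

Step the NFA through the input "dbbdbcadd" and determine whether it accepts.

Answer: REJECT

Trace:
start: ε-closure({0}) = {0}
'd' @ 1: {1,2,3,4,6,7,8}  (accept∈set)
'b' @ 2: {3,5}  (accept∈set)
'b' @ 3: {}  — dead — no transitions
rest 'dbcadd' ignored (set empty)
final: {}; accept 3 not in set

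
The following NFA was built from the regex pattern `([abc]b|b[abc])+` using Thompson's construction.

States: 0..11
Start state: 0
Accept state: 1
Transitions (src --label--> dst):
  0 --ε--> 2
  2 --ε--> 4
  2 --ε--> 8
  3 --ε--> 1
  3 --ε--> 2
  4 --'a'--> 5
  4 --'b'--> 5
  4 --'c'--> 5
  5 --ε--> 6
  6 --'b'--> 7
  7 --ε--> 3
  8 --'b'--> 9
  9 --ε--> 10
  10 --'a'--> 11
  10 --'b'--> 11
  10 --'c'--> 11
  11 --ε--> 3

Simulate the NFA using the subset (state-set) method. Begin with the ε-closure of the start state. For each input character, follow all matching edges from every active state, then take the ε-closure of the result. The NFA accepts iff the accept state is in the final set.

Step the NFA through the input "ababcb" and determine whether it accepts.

Answer: ACCEPT

Steps:
S₀ = ε-closure({0}) = {0,2,4,8}
'a' @ 1: {5,6}
'b' @ 2: {1,2,3,4,7,8}  ✓accept
'a' @ 3: {5,6}
'b' @ 4: {1,2,3,4,7,8}  ✓accept
'c' @ 5: {5,6}
'b' @ 6: {1,2,3,4,7,8}  ✓accept
after full input: {1,2,3,4,7,8}  (accept=1 in)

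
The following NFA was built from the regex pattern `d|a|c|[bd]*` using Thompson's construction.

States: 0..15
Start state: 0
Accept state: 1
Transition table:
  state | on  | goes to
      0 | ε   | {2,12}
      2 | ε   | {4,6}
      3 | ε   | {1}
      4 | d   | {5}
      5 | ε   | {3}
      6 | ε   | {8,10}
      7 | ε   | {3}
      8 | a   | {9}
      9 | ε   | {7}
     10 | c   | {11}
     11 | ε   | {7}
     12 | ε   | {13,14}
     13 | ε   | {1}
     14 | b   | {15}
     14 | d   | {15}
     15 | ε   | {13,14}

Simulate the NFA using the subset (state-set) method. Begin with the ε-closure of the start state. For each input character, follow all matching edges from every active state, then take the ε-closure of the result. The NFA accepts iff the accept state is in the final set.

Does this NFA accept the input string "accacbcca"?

initial (ε-close {0}): {0,1,2,4,6,8,10,12,13,14}
'a' @ 1: {1,3,7,9}  ✓accept
'c' @ 2: {}  — dead — no transitions
rest 'cacbcca' ignored (set empty)
final: {}; accept 1 not in set

Answer: REJECT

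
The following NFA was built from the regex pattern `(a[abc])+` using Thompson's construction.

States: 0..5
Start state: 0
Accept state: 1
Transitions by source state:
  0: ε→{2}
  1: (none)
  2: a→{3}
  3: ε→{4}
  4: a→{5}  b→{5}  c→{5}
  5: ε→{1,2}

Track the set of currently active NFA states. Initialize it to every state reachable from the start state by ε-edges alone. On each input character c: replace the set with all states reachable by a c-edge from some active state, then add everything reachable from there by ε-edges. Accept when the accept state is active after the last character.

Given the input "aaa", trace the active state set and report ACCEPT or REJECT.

Answer: REJECT

Derivation:
S₀ = ε-closure({0}) = {0,2}
'a' @ 1: {3,4}
'a' @ 2: {1,2,5}  (accept∈set)
'a' @ 3: {3,4}
end set {3,4} — state 1 not in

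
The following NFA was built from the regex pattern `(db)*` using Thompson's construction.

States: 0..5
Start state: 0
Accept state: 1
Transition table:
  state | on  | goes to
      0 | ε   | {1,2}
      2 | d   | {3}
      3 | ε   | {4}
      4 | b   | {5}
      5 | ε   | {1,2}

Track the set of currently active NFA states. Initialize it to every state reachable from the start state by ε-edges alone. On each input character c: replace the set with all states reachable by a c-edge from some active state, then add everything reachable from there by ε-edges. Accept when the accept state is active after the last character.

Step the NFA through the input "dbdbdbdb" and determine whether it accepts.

initial (ε-close {0}): {0,1,2}
'd' @ 1: {3,4}
'b' @ 2: {1,2,5}  ✓accept
'd' @ 3: {3,4}
'b' @ 4: {1,2,5}  ✓accept
'd' @ 5: {3,4}
'b' @ 6: {1,2,5}  ✓accept
'd' @ 7: {3,4}
'b' @ 8: {1,2,5}  ✓accept
after full input: {1,2,5}  (accept=1 in)

Answer: ACCEPT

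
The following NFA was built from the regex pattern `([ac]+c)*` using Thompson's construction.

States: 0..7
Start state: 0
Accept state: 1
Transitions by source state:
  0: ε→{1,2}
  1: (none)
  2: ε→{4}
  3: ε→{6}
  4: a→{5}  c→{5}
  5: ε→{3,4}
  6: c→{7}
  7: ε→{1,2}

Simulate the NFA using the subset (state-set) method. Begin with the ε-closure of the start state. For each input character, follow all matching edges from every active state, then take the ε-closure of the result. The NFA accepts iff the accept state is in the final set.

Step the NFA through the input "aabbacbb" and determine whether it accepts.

Answer: REJECT

Steps:
S₀ = ε-closure({0}) = {0,1,2,4}
'a' @ 1: {3,4,5,6}
'a' @ 2: {3,4,5,6}
'b' @ 3: {}  — no active states
rest 'bacbb' ignored (set empty)
after full input: {}  (accept=1 not in)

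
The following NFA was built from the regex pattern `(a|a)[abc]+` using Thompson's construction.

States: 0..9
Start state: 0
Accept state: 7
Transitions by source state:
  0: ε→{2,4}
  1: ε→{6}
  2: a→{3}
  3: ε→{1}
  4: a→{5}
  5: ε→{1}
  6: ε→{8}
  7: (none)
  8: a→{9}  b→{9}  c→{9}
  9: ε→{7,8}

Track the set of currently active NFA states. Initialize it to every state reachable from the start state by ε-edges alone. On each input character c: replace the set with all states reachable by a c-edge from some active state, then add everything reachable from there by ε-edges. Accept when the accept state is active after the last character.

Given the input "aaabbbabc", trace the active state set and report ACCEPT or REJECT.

Answer: ACCEPT

Steps:
initial (ε-close {0}): {0,2,4}
'a' @ 1: {1,3,5,6,8}
'a' @ 2: {7,8,9}  ✓accept
'a' @ 3: {7,8,9}  ✓accept
'b' @ 4: {7,8,9}  ✓accept
'b' @ 5: {7,8,9}  ✓accept
'b' @ 6: {7,8,9}  ✓accept
'a' @ 7: {7,8,9}  ✓accept
'b' @ 8: {7,8,9}  ✓accept
'c' @ 9: {7,8,9}  ✓accept
final: {7,8,9}; accept 7 in set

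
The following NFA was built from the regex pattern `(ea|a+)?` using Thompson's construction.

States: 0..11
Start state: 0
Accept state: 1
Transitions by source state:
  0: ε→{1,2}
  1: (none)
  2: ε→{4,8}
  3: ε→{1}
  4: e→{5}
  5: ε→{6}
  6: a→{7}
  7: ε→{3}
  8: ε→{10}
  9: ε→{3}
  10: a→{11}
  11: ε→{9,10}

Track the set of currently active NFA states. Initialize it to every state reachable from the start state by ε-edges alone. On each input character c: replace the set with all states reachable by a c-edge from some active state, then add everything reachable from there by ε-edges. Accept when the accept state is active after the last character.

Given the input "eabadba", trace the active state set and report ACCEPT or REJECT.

start: ε-closure({0}) = {0,1,2,4,8,10}
'e' @ 1: {5,6}
'a' @ 2: {1,3,7}  (accept∈set)
'b' @ 3: {}  — state set empty
rest 'adba' ignored (set empty)
after full input: {}  (accept=1 not in)

Answer: REJECT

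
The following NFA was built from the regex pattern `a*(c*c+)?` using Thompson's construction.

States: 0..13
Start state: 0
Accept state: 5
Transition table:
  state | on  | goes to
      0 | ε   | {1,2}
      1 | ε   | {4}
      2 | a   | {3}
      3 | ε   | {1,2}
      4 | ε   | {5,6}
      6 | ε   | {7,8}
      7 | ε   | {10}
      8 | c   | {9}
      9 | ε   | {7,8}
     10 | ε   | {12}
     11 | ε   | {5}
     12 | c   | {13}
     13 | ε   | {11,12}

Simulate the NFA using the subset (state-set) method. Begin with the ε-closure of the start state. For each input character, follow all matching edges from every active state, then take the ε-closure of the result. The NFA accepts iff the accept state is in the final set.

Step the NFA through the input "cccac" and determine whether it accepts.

initial (ε-close {0}): {0,1,2,4,5,6,7,8,10,12}
'c' @ 1: {5,7,8,9,10,11,12,13}  (accept∈set)
'c' @ 2: {5,7,8,9,10,11,12,13}  (accept∈set)
'c' @ 3: {5,7,8,9,10,11,12,13}  (accept∈set)
'a' @ 4: {}  — no active states
rest 'c' ignored (set empty)
after full input: {}  (accept=5 not in)

Answer: REJECT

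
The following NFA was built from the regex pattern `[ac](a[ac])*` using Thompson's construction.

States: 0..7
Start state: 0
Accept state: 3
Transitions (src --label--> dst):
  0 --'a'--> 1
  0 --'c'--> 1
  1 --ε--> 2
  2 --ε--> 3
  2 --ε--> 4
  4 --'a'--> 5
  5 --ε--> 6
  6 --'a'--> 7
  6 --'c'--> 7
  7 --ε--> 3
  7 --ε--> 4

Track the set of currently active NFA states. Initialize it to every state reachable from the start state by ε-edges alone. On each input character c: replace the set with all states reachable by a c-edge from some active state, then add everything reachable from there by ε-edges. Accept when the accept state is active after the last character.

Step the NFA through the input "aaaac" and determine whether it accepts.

S₀ = ε-closure({0}) = {0}
'a' @ 1: {1,2,3,4}  (accept∈set)
'a' @ 2: {5,6}
'a' @ 3: {3,4,7}  (accept∈set)
'a' @ 4: {5,6}
'c' @ 5: {3,4,7}  (accept∈set)
after full input: {3,4,7}  (accept=3 in)

Answer: ACCEPT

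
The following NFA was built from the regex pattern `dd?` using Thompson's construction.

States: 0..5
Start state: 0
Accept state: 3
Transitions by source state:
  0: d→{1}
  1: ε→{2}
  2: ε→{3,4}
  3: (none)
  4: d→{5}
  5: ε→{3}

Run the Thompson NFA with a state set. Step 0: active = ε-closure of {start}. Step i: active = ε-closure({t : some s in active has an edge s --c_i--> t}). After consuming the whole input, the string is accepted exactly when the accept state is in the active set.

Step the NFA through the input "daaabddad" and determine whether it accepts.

Answer: REJECT

Trace:
start: ε-closure({0}) = {0}
'd' @ 1: {1,2,3,4}  (accept∈set)
'a' @ 2: {}  — dead — no transitions
rest 'aabddad' ignored (set empty)
end set {} — state 3 not in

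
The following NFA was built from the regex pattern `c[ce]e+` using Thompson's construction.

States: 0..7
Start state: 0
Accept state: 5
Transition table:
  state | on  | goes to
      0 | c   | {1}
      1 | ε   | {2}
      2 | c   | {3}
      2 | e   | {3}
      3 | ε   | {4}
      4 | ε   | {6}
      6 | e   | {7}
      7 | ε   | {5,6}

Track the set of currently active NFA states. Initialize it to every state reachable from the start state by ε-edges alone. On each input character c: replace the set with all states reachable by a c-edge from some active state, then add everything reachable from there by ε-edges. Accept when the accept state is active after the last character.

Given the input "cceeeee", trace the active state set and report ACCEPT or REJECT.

start: ε-closure({0}) = {0}
'c' @ 1: {1,2}
'c' @ 2: {3,4,6}
'e' @ 3: {5,6,7}  ✓accept
'e' @ 4: {5,6,7}  ✓accept
'e' @ 5: {5,6,7}  ✓accept
'e' @ 6: {5,6,7}  ✓accept
'e' @ 7: {5,6,7}  ✓accept
final: {5,6,7}; accept 5 in set

Answer: ACCEPT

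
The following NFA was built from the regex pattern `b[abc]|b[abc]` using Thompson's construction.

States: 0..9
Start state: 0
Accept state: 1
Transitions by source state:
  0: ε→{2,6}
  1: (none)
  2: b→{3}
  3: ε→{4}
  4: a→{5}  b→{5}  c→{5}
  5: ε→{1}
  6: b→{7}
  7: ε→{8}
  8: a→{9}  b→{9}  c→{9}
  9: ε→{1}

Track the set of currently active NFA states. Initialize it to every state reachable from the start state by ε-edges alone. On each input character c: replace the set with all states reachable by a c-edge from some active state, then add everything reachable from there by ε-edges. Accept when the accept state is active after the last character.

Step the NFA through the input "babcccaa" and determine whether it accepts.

Answer: REJECT

Derivation:
S₀ = ε-closure({0}) = {0,2,6}
'b' @ 1: {3,4,7,8}
'a' @ 2: {1,5,9}  ✓accept
'b' @ 3: {}  — dead — no transitions
rest 'cccaa' ignored (set empty)
end set {} — state 1 not in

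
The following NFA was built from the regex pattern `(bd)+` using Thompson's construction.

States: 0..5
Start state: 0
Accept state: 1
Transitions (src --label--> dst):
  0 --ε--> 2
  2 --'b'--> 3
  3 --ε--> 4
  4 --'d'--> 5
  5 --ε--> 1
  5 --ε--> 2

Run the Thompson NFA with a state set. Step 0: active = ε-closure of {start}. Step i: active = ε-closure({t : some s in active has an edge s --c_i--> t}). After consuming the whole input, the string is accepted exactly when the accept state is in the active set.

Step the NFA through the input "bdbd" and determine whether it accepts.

S₀ = ε-closure({0}) = {0,2}
'b' @ 1: {3,4}
'd' @ 2: {1,2,5}  (accept∈set)
'b' @ 3: {3,4}
'd' @ 4: {1,2,5}  (accept∈set)
end set {1,2,5} — state 1 in

Answer: ACCEPT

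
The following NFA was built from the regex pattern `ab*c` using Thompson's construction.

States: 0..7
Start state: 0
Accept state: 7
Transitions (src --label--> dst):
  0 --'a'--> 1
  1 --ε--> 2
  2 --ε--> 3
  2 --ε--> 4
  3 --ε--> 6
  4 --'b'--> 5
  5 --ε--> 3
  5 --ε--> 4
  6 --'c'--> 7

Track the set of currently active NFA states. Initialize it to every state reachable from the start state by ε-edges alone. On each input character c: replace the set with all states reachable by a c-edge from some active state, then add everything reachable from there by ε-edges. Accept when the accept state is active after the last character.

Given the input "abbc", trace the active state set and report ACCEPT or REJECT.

Answer: ACCEPT

Steps:
start: ε-closure({0}) = {0}
'a' @ 1: {1,2,3,4,6}
'b' @ 2: {3,4,5,6}
'b' @ 3: {3,4,5,6}
'c' @ 4: {7}  ✓accept
end set {7} — state 7 in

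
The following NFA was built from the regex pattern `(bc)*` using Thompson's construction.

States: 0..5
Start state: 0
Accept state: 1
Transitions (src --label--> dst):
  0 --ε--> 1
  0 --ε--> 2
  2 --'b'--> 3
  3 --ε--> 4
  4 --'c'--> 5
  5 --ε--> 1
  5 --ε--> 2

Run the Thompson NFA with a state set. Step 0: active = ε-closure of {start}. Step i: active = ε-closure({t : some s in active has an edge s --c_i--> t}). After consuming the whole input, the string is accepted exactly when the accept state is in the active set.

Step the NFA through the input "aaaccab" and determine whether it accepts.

Answer: REJECT

Trace:
initial (ε-close {0}): {0,1,2}
'a' @ 1: {}  — no active states
rest 'aaccab' ignored (set empty)
final: {}; accept 1 not in set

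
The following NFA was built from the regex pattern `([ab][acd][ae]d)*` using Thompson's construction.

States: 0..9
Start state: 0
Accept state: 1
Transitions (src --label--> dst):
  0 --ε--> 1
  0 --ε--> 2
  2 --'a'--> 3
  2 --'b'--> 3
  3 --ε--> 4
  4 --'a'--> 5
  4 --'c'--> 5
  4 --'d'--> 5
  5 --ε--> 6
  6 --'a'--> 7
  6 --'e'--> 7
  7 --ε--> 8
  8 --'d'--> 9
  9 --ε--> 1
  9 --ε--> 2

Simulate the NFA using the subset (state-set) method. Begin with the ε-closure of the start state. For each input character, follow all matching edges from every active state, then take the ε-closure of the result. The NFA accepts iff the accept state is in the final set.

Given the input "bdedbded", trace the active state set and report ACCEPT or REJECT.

start: ε-closure({0}) = {0,1,2}
'b' @ 1: {3,4}
'd' @ 2: {5,6}
'e' @ 3: {7,8}
'd' @ 4: {1,2,9}  [accepting]
'b' @ 5: {3,4}
'd' @ 6: {5,6}
'e' @ 7: {7,8}
'd' @ 8: {1,2,9}  [accepting]
after full input: {1,2,9}  (accept=1 in)

Answer: ACCEPT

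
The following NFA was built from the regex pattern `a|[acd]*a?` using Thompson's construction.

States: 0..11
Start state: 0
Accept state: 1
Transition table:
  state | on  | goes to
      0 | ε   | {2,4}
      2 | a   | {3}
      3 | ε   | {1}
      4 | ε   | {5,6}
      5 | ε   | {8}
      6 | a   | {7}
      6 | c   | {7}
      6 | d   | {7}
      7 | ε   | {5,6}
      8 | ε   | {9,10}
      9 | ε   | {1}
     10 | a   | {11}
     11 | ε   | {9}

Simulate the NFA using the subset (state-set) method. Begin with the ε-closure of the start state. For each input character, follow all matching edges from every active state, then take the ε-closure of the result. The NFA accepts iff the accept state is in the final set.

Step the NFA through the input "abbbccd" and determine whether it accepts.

start: ε-closure({0}) = {0,1,2,4,5,6,8,9,10}
'a' @ 1: {1,3,5,6,7,8,9,10,11}  [accepting]
'b' @ 2: {}  — no active states
rest 'bbccd' ignored (set empty)
final: {}; accept 1 not in set

Answer: REJECT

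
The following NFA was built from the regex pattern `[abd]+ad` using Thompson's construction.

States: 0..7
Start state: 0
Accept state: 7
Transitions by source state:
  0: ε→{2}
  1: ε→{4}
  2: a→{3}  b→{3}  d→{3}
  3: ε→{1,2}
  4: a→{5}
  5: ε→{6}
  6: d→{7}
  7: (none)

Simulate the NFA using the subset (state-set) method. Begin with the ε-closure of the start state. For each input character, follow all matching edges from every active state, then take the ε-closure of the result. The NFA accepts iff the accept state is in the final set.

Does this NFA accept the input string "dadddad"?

Answer: ACCEPT

Trace:
initial (ε-close {0}): {0,2}
'd' @ 1: {1,2,3,4}
'a' @ 2: {1,2,3,4,5,6}
'd' @ 3: {1,2,3,4,7}  ✓accept
'd' @ 4: {1,2,3,4}
'd' @ 5: {1,2,3,4}
'a' @ 6: {1,2,3,4,5,6}
'd' @ 7: {1,2,3,4,7}  ✓accept
final: {1,2,3,4,7}; accept 7 in set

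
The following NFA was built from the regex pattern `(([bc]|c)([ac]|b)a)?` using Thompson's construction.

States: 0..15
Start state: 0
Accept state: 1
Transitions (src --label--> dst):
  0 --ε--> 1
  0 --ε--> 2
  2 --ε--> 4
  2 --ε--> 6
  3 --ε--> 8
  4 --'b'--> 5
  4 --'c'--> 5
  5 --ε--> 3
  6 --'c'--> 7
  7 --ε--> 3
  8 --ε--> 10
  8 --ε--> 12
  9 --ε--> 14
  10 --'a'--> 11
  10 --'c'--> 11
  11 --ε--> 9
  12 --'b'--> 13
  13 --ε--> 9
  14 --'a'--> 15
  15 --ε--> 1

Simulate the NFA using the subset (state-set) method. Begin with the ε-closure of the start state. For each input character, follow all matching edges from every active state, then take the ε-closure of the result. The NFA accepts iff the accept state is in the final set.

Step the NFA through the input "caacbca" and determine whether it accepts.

start: ε-closure({0}) = {0,1,2,4,6}
'c' @ 1: {3,5,7,8,10,12}
'a' @ 2: {9,11,14}
'a' @ 3: {1,15}  [accepting]
'c' @ 4: {}  — no active states
rest 'bca' ignored (set empty)
final: {}; accept 1 not in set

Answer: REJECT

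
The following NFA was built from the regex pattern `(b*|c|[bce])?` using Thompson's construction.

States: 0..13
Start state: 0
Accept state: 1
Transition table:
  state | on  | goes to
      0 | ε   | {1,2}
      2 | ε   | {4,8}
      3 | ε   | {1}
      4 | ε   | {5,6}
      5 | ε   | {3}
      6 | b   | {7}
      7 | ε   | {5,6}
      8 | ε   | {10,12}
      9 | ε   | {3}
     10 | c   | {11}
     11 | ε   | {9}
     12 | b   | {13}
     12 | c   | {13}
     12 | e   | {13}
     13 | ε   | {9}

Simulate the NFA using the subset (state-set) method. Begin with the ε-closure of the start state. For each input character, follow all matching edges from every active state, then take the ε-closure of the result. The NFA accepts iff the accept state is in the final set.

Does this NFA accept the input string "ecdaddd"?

start: ε-closure({0}) = {0,1,2,3,4,5,6,8,10,12}
'e' @ 1: {1,3,9,13}  [accepting]
'c' @ 2: {}  — dead — no transitions
rest 'daddd' ignored (set empty)
after full input: {}  (accept=1 not in)

Answer: REJECT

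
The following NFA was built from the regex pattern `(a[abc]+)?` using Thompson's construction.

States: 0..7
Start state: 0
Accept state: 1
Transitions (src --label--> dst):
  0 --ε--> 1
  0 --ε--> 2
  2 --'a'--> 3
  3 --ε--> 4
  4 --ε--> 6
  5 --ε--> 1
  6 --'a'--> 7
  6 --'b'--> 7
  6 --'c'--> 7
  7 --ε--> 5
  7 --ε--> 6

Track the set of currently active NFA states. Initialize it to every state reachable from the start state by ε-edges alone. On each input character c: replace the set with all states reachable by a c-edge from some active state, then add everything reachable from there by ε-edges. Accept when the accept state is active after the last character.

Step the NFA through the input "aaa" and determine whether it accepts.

S₀ = ε-closure({0}) = {0,1,2}
'a' @ 1: {3,4,6}
'a' @ 2: {1,5,6,7}  [accepting]
'a' @ 3: {1,5,6,7}  [accepting]
final: {1,5,6,7}; accept 1 in set

Answer: ACCEPT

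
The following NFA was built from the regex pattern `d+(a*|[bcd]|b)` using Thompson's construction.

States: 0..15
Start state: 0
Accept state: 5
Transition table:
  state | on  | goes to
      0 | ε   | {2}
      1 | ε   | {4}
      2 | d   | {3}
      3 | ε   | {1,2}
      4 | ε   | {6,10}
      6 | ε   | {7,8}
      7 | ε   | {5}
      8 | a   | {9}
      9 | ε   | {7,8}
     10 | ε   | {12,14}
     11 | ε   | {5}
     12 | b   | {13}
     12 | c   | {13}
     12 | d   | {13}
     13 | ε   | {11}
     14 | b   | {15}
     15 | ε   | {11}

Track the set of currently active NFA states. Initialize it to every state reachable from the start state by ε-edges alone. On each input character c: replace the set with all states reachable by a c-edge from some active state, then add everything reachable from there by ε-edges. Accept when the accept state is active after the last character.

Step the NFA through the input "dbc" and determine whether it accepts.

Answer: REJECT

Trace:
start: ε-closure({0}) = {0,2}
'd' @ 1: {1,2,3,4,5,6,7,8,10,12,14}  (accept∈set)
'b' @ 2: {5,11,13,15}  (accept∈set)
'c' @ 3: {}  — dead — no transitions
after full input: {}  (accept=5 not in)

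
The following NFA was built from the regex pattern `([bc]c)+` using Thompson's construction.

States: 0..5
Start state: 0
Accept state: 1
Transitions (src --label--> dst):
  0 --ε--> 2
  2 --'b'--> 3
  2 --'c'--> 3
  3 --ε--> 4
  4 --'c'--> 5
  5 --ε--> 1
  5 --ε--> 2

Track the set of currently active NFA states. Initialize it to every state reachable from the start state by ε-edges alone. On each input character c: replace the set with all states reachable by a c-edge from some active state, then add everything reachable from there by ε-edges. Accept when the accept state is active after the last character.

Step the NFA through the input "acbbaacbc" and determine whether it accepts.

start: ε-closure({0}) = {0,2}
'a' @ 1: {}  — state set empty
rest 'cbbaacbc' ignored (set empty)
after full input: {}  (accept=1 not in)

Answer: REJECT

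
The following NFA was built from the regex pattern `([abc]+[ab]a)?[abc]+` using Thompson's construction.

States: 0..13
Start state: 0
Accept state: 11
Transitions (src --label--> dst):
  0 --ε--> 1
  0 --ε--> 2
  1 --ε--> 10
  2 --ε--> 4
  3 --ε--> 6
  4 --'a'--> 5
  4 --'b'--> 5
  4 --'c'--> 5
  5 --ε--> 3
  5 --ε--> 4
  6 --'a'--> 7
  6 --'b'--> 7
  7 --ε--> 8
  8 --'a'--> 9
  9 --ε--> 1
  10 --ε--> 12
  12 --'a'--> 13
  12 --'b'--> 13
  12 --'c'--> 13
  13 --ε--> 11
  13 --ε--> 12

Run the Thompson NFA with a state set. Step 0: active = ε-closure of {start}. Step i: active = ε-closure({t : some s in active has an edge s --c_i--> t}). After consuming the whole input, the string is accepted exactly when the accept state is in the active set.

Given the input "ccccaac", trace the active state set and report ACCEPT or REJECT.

initial (ε-close {0}): {0,1,2,4,10,12}
'c' @ 1: {3,4,5,6,11,12,13}  ✓accept
'c' @ 2: {3,4,5,6,11,12,13}  ✓accept
'c' @ 3: {3,4,5,6,11,12,13}  ✓accept
'c' @ 4: {3,4,5,6,11,12,13}  ✓accept
'a' @ 5: {3,4,5,6,7,8,11,12,13}  ✓accept
'a' @ 6: {1,3,4,5,6,7,8,9,10,11,12,13}  ✓accept
'c' @ 7: {3,4,5,6,11,12,13}  ✓accept
end set {3,4,5,6,11,12,13} — state 11 in

Answer: ACCEPT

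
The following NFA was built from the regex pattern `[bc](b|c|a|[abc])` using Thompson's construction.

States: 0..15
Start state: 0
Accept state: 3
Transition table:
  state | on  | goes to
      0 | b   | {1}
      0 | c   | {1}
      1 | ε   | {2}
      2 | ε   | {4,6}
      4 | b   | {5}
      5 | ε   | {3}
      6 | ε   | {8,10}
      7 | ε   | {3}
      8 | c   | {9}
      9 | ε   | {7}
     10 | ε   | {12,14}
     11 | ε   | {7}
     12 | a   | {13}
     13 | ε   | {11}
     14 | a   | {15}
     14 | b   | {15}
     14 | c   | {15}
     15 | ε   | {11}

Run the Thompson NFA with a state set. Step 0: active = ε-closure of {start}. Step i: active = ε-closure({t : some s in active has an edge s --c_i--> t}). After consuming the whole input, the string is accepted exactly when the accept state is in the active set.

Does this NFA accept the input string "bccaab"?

start: ε-closure({0}) = {0}
'b' @ 1: {1,2,4,6,8,10,12,14}
'c' @ 2: {3,7,9,11,15}  (accept∈set)
'c' @ 3: {}  — dead — no transitions
rest 'aab' ignored (set empty)
after full input: {}  (accept=3 not in)

Answer: REJECT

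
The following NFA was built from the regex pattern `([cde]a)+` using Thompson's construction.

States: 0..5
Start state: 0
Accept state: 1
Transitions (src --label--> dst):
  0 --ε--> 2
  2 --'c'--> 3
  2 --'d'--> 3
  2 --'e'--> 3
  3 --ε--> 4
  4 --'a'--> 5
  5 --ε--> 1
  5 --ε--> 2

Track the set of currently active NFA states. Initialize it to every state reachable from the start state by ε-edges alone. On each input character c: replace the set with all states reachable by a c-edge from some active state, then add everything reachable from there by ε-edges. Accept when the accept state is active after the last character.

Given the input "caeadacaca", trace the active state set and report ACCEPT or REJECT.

S₀ = ε-closure({0}) = {0,2}
'c' @ 1: {3,4}
'a' @ 2: {1,2,5}  ✓accept
'e' @ 3: {3,4}
'a' @ 4: {1,2,5}  ✓accept
'd' @ 5: {3,4}
'a' @ 6: {1,2,5}  ✓accept
'c' @ 7: {3,4}
'a' @ 8: {1,2,5}  ✓accept
'c' @ 9: {3,4}
'a' @ 10: {1,2,5}  ✓accept
after full input: {1,2,5}  (accept=1 in)

Answer: ACCEPT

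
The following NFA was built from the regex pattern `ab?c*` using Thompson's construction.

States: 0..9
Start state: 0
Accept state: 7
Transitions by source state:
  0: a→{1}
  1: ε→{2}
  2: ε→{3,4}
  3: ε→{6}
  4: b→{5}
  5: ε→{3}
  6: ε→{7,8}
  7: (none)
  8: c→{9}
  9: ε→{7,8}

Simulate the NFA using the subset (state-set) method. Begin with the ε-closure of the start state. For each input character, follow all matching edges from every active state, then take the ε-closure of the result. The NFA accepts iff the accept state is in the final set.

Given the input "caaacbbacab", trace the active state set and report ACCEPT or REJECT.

initial (ε-close {0}): {0}
'c' @ 1: {}  — state set empty
rest 'aaacbbacab' ignored (set empty)
end set {} — state 7 not in

Answer: REJECT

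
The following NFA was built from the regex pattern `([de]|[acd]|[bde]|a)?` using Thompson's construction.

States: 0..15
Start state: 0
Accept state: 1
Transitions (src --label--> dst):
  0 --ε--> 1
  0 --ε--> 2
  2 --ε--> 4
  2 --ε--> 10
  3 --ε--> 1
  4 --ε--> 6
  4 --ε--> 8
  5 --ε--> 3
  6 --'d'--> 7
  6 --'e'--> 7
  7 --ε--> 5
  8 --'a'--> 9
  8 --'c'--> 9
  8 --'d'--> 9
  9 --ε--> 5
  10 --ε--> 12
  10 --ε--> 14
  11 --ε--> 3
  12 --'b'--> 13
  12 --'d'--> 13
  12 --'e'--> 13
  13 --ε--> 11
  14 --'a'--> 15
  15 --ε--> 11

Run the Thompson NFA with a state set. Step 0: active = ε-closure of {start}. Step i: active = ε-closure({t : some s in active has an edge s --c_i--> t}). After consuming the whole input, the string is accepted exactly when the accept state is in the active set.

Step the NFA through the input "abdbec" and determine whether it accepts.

S₀ = ε-closure({0}) = {0,1,2,4,6,8,10,12,14}
'a' @ 1: {1,3,5,9,11,15}  (accept∈set)
'b' @ 2: {}  — no active states
rest 'dbec' ignored (set empty)
end set {} — state 1 not in

Answer: REJECT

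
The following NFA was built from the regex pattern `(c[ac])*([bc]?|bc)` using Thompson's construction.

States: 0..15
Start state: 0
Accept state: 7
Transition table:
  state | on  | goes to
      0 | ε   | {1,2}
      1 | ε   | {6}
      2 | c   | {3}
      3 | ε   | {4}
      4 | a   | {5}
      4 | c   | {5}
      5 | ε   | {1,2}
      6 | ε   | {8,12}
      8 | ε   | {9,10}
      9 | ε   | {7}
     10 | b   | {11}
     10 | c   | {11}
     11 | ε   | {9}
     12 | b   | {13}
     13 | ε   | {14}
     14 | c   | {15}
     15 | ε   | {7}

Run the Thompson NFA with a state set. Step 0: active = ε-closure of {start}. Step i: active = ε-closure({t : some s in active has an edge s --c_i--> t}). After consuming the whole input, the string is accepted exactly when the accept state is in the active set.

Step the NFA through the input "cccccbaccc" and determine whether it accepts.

start: ε-closure({0}) = {0,1,2,6,7,8,9,10,12}
'c' @ 1: {3,4,7,9,11}  (accept∈set)
'c' @ 2: {1,2,5,6,7,8,9,10,12}  (accept∈set)
'c' @ 3: {3,4,7,9,11}  (accept∈set)
'c' @ 4: {1,2,5,6,7,8,9,10,12}  (accept∈set)
'c' @ 5: {3,4,7,9,11}  (accept∈set)
'b' @ 6: {}  — no active states
rest 'accc' ignored (set empty)
end set {} — state 7 not in

Answer: REJECT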